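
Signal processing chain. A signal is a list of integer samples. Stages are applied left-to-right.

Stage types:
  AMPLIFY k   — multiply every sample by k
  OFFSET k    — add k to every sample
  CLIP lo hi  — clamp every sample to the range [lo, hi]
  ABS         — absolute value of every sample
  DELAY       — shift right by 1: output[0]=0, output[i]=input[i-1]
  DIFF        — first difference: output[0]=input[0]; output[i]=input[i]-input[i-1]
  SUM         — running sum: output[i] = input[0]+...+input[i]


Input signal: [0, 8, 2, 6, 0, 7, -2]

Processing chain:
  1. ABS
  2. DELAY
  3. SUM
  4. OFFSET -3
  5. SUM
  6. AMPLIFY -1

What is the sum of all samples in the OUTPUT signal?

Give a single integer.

Answer: -99

Derivation:
Input: [0, 8, 2, 6, 0, 7, -2]
Stage 1 (ABS): |0|=0, |8|=8, |2|=2, |6|=6, |0|=0, |7|=7, |-2|=2 -> [0, 8, 2, 6, 0, 7, 2]
Stage 2 (DELAY): [0, 0, 8, 2, 6, 0, 7] = [0, 0, 8, 2, 6, 0, 7] -> [0, 0, 8, 2, 6, 0, 7]
Stage 3 (SUM): sum[0..0]=0, sum[0..1]=0, sum[0..2]=8, sum[0..3]=10, sum[0..4]=16, sum[0..5]=16, sum[0..6]=23 -> [0, 0, 8, 10, 16, 16, 23]
Stage 4 (OFFSET -3): 0+-3=-3, 0+-3=-3, 8+-3=5, 10+-3=7, 16+-3=13, 16+-3=13, 23+-3=20 -> [-3, -3, 5, 7, 13, 13, 20]
Stage 5 (SUM): sum[0..0]=-3, sum[0..1]=-6, sum[0..2]=-1, sum[0..3]=6, sum[0..4]=19, sum[0..5]=32, sum[0..6]=52 -> [-3, -6, -1, 6, 19, 32, 52]
Stage 6 (AMPLIFY -1): -3*-1=3, -6*-1=6, -1*-1=1, 6*-1=-6, 19*-1=-19, 32*-1=-32, 52*-1=-52 -> [3, 6, 1, -6, -19, -32, -52]
Output sum: -99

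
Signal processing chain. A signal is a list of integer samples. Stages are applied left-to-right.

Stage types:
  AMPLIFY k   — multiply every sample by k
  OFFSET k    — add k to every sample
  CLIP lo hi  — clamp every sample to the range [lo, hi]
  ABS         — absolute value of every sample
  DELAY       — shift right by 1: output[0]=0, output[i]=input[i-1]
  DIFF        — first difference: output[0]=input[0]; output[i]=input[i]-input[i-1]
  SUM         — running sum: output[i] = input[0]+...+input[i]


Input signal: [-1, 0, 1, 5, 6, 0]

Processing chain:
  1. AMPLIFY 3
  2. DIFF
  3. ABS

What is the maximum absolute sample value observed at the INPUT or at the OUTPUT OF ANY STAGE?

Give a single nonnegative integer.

Answer: 18

Derivation:
Input: [-1, 0, 1, 5, 6, 0] (max |s|=6)
Stage 1 (AMPLIFY 3): -1*3=-3, 0*3=0, 1*3=3, 5*3=15, 6*3=18, 0*3=0 -> [-3, 0, 3, 15, 18, 0] (max |s|=18)
Stage 2 (DIFF): s[0]=-3, 0--3=3, 3-0=3, 15-3=12, 18-15=3, 0-18=-18 -> [-3, 3, 3, 12, 3, -18] (max |s|=18)
Stage 3 (ABS): |-3|=3, |3|=3, |3|=3, |12|=12, |3|=3, |-18|=18 -> [3, 3, 3, 12, 3, 18] (max |s|=18)
Overall max amplitude: 18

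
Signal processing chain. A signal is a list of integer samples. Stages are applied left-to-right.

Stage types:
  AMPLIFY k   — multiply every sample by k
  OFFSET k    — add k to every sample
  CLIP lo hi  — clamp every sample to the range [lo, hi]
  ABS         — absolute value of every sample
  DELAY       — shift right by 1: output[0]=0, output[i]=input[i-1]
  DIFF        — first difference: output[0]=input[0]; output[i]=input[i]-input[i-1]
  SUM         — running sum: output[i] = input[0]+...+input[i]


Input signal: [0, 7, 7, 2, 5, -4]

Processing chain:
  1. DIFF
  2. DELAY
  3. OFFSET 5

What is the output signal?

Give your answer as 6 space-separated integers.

Input: [0, 7, 7, 2, 5, -4]
Stage 1 (DIFF): s[0]=0, 7-0=7, 7-7=0, 2-7=-5, 5-2=3, -4-5=-9 -> [0, 7, 0, -5, 3, -9]
Stage 2 (DELAY): [0, 0, 7, 0, -5, 3] = [0, 0, 7, 0, -5, 3] -> [0, 0, 7, 0, -5, 3]
Stage 3 (OFFSET 5): 0+5=5, 0+5=5, 7+5=12, 0+5=5, -5+5=0, 3+5=8 -> [5, 5, 12, 5, 0, 8]

Answer: 5 5 12 5 0 8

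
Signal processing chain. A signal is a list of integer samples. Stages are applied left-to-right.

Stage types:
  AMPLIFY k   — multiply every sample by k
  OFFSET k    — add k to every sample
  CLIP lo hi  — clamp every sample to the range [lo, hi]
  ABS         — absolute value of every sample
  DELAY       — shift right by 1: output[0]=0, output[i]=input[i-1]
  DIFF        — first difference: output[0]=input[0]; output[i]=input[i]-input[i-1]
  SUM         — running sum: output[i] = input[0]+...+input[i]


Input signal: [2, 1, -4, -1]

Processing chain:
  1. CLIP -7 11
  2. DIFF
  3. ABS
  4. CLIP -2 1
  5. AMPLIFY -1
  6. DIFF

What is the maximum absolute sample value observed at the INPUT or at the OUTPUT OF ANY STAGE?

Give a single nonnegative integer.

Input: [2, 1, -4, -1] (max |s|=4)
Stage 1 (CLIP -7 11): clip(2,-7,11)=2, clip(1,-7,11)=1, clip(-4,-7,11)=-4, clip(-1,-7,11)=-1 -> [2, 1, -4, -1] (max |s|=4)
Stage 2 (DIFF): s[0]=2, 1-2=-1, -4-1=-5, -1--4=3 -> [2, -1, -5, 3] (max |s|=5)
Stage 3 (ABS): |2|=2, |-1|=1, |-5|=5, |3|=3 -> [2, 1, 5, 3] (max |s|=5)
Stage 4 (CLIP -2 1): clip(2,-2,1)=1, clip(1,-2,1)=1, clip(5,-2,1)=1, clip(3,-2,1)=1 -> [1, 1, 1, 1] (max |s|=1)
Stage 5 (AMPLIFY -1): 1*-1=-1, 1*-1=-1, 1*-1=-1, 1*-1=-1 -> [-1, -1, -1, -1] (max |s|=1)
Stage 6 (DIFF): s[0]=-1, -1--1=0, -1--1=0, -1--1=0 -> [-1, 0, 0, 0] (max |s|=1)
Overall max amplitude: 5

Answer: 5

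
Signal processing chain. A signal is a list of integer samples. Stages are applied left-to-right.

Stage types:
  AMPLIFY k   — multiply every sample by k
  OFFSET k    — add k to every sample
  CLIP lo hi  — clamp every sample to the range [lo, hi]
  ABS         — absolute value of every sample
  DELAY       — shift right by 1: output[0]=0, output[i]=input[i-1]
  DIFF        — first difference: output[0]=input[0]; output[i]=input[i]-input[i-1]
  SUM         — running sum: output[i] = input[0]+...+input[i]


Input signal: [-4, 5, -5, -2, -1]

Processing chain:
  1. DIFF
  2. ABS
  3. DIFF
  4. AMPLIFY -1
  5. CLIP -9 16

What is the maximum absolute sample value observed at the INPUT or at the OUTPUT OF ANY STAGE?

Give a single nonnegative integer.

Answer: 10

Derivation:
Input: [-4, 5, -5, -2, -1] (max |s|=5)
Stage 1 (DIFF): s[0]=-4, 5--4=9, -5-5=-10, -2--5=3, -1--2=1 -> [-4, 9, -10, 3, 1] (max |s|=10)
Stage 2 (ABS): |-4|=4, |9|=9, |-10|=10, |3|=3, |1|=1 -> [4, 9, 10, 3, 1] (max |s|=10)
Stage 3 (DIFF): s[0]=4, 9-4=5, 10-9=1, 3-10=-7, 1-3=-2 -> [4, 5, 1, -7, -2] (max |s|=7)
Stage 4 (AMPLIFY -1): 4*-1=-4, 5*-1=-5, 1*-1=-1, -7*-1=7, -2*-1=2 -> [-4, -5, -1, 7, 2] (max |s|=7)
Stage 5 (CLIP -9 16): clip(-4,-9,16)=-4, clip(-5,-9,16)=-5, clip(-1,-9,16)=-1, clip(7,-9,16)=7, clip(2,-9,16)=2 -> [-4, -5, -1, 7, 2] (max |s|=7)
Overall max amplitude: 10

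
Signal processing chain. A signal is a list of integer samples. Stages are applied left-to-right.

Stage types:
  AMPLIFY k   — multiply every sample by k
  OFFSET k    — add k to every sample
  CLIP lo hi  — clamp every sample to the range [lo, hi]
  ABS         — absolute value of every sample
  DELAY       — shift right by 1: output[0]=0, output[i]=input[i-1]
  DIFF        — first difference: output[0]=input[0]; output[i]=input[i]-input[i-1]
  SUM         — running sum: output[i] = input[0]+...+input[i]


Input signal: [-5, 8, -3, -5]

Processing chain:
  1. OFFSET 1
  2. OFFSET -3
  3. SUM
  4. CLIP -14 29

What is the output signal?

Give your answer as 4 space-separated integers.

Answer: -7 -1 -6 -13

Derivation:
Input: [-5, 8, -3, -5]
Stage 1 (OFFSET 1): -5+1=-4, 8+1=9, -3+1=-2, -5+1=-4 -> [-4, 9, -2, -4]
Stage 2 (OFFSET -3): -4+-3=-7, 9+-3=6, -2+-3=-5, -4+-3=-7 -> [-7, 6, -5, -7]
Stage 3 (SUM): sum[0..0]=-7, sum[0..1]=-1, sum[0..2]=-6, sum[0..3]=-13 -> [-7, -1, -6, -13]
Stage 4 (CLIP -14 29): clip(-7,-14,29)=-7, clip(-1,-14,29)=-1, clip(-6,-14,29)=-6, clip(-13,-14,29)=-13 -> [-7, -1, -6, -13]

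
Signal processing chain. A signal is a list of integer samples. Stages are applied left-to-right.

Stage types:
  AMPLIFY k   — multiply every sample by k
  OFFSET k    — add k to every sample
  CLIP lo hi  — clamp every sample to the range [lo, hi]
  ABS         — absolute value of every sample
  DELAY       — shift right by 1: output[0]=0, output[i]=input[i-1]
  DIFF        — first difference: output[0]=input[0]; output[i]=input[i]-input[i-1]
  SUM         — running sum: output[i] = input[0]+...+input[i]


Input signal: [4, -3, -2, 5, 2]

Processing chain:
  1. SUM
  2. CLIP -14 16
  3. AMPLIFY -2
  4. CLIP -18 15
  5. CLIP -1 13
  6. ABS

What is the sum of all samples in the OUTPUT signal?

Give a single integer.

Input: [4, -3, -2, 5, 2]
Stage 1 (SUM): sum[0..0]=4, sum[0..1]=1, sum[0..2]=-1, sum[0..3]=4, sum[0..4]=6 -> [4, 1, -1, 4, 6]
Stage 2 (CLIP -14 16): clip(4,-14,16)=4, clip(1,-14,16)=1, clip(-1,-14,16)=-1, clip(4,-14,16)=4, clip(6,-14,16)=6 -> [4, 1, -1, 4, 6]
Stage 3 (AMPLIFY -2): 4*-2=-8, 1*-2=-2, -1*-2=2, 4*-2=-8, 6*-2=-12 -> [-8, -2, 2, -8, -12]
Stage 4 (CLIP -18 15): clip(-8,-18,15)=-8, clip(-2,-18,15)=-2, clip(2,-18,15)=2, clip(-8,-18,15)=-8, clip(-12,-18,15)=-12 -> [-8, -2, 2, -8, -12]
Stage 5 (CLIP -1 13): clip(-8,-1,13)=-1, clip(-2,-1,13)=-1, clip(2,-1,13)=2, clip(-8,-1,13)=-1, clip(-12,-1,13)=-1 -> [-1, -1, 2, -1, -1]
Stage 6 (ABS): |-1|=1, |-1|=1, |2|=2, |-1|=1, |-1|=1 -> [1, 1, 2, 1, 1]
Output sum: 6

Answer: 6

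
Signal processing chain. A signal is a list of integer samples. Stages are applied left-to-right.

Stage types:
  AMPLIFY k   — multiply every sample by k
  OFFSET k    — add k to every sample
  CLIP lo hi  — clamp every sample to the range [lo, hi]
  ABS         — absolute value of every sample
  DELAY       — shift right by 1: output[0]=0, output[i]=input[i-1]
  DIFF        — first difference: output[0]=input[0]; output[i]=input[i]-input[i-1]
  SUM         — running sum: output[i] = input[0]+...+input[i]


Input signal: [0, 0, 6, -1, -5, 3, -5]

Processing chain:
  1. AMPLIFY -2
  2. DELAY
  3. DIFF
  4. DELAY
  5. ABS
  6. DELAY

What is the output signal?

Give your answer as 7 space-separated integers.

Input: [0, 0, 6, -1, -5, 3, -5]
Stage 1 (AMPLIFY -2): 0*-2=0, 0*-2=0, 6*-2=-12, -1*-2=2, -5*-2=10, 3*-2=-6, -5*-2=10 -> [0, 0, -12, 2, 10, -6, 10]
Stage 2 (DELAY): [0, 0, 0, -12, 2, 10, -6] = [0, 0, 0, -12, 2, 10, -6] -> [0, 0, 0, -12, 2, 10, -6]
Stage 3 (DIFF): s[0]=0, 0-0=0, 0-0=0, -12-0=-12, 2--12=14, 10-2=8, -6-10=-16 -> [0, 0, 0, -12, 14, 8, -16]
Stage 4 (DELAY): [0, 0, 0, 0, -12, 14, 8] = [0, 0, 0, 0, -12, 14, 8] -> [0, 0, 0, 0, -12, 14, 8]
Stage 5 (ABS): |0|=0, |0|=0, |0|=0, |0|=0, |-12|=12, |14|=14, |8|=8 -> [0, 0, 0, 0, 12, 14, 8]
Stage 6 (DELAY): [0, 0, 0, 0, 0, 12, 14] = [0, 0, 0, 0, 0, 12, 14] -> [0, 0, 0, 0, 0, 12, 14]

Answer: 0 0 0 0 0 12 14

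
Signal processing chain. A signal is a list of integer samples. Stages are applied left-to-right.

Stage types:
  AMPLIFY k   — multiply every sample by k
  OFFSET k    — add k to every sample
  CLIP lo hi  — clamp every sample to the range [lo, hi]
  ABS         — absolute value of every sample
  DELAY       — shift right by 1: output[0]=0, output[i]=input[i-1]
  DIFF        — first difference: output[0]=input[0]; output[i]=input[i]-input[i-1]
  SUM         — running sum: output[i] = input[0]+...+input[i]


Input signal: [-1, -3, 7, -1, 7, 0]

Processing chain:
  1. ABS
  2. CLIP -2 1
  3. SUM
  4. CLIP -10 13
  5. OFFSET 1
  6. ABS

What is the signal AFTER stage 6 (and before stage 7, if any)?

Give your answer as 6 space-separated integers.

Answer: 2 3 4 5 6 6

Derivation:
Input: [-1, -3, 7, -1, 7, 0]
Stage 1 (ABS): |-1|=1, |-3|=3, |7|=7, |-1|=1, |7|=7, |0|=0 -> [1, 3, 7, 1, 7, 0]
Stage 2 (CLIP -2 1): clip(1,-2,1)=1, clip(3,-2,1)=1, clip(7,-2,1)=1, clip(1,-2,1)=1, clip(7,-2,1)=1, clip(0,-2,1)=0 -> [1, 1, 1, 1, 1, 0]
Stage 3 (SUM): sum[0..0]=1, sum[0..1]=2, sum[0..2]=3, sum[0..3]=4, sum[0..4]=5, sum[0..5]=5 -> [1, 2, 3, 4, 5, 5]
Stage 4 (CLIP -10 13): clip(1,-10,13)=1, clip(2,-10,13)=2, clip(3,-10,13)=3, clip(4,-10,13)=4, clip(5,-10,13)=5, clip(5,-10,13)=5 -> [1, 2, 3, 4, 5, 5]
Stage 5 (OFFSET 1): 1+1=2, 2+1=3, 3+1=4, 4+1=5, 5+1=6, 5+1=6 -> [2, 3, 4, 5, 6, 6]
Stage 6 (ABS): |2|=2, |3|=3, |4|=4, |5|=5, |6|=6, |6|=6 -> [2, 3, 4, 5, 6, 6]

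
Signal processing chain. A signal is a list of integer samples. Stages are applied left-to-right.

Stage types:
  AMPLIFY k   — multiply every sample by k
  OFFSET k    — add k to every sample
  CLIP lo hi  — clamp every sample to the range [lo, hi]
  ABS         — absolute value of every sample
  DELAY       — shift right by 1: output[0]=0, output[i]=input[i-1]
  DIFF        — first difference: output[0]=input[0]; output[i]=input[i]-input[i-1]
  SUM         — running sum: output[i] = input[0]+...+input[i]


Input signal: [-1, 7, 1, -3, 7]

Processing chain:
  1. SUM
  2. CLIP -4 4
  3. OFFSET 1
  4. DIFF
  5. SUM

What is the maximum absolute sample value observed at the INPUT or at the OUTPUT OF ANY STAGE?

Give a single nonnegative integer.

Answer: 11

Derivation:
Input: [-1, 7, 1, -3, 7] (max |s|=7)
Stage 1 (SUM): sum[0..0]=-1, sum[0..1]=6, sum[0..2]=7, sum[0..3]=4, sum[0..4]=11 -> [-1, 6, 7, 4, 11] (max |s|=11)
Stage 2 (CLIP -4 4): clip(-1,-4,4)=-1, clip(6,-4,4)=4, clip(7,-4,4)=4, clip(4,-4,4)=4, clip(11,-4,4)=4 -> [-1, 4, 4, 4, 4] (max |s|=4)
Stage 3 (OFFSET 1): -1+1=0, 4+1=5, 4+1=5, 4+1=5, 4+1=5 -> [0, 5, 5, 5, 5] (max |s|=5)
Stage 4 (DIFF): s[0]=0, 5-0=5, 5-5=0, 5-5=0, 5-5=0 -> [0, 5, 0, 0, 0] (max |s|=5)
Stage 5 (SUM): sum[0..0]=0, sum[0..1]=5, sum[0..2]=5, sum[0..3]=5, sum[0..4]=5 -> [0, 5, 5, 5, 5] (max |s|=5)
Overall max amplitude: 11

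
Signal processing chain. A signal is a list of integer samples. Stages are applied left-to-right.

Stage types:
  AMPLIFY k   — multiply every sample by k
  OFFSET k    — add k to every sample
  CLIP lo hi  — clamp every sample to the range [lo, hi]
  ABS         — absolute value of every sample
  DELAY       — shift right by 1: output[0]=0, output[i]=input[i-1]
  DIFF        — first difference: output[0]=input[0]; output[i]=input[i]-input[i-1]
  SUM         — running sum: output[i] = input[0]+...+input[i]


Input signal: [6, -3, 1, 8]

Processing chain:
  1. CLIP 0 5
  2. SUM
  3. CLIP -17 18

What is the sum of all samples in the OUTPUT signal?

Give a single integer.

Answer: 27

Derivation:
Input: [6, -3, 1, 8]
Stage 1 (CLIP 0 5): clip(6,0,5)=5, clip(-3,0,5)=0, clip(1,0,5)=1, clip(8,0,5)=5 -> [5, 0, 1, 5]
Stage 2 (SUM): sum[0..0]=5, sum[0..1]=5, sum[0..2]=6, sum[0..3]=11 -> [5, 5, 6, 11]
Stage 3 (CLIP -17 18): clip(5,-17,18)=5, clip(5,-17,18)=5, clip(6,-17,18)=6, clip(11,-17,18)=11 -> [5, 5, 6, 11]
Output sum: 27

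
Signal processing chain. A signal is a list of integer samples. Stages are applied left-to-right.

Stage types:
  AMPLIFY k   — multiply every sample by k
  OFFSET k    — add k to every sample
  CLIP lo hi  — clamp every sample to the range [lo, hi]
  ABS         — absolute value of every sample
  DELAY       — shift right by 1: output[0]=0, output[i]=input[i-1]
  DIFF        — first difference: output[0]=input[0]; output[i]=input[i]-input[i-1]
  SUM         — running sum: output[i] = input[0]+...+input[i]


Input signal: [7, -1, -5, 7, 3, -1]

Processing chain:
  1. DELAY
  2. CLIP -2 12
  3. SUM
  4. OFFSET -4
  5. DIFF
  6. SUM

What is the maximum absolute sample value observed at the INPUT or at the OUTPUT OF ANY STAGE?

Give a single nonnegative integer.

Answer: 14

Derivation:
Input: [7, -1, -5, 7, 3, -1] (max |s|=7)
Stage 1 (DELAY): [0, 7, -1, -5, 7, 3] = [0, 7, -1, -5, 7, 3] -> [0, 7, -1, -5, 7, 3] (max |s|=7)
Stage 2 (CLIP -2 12): clip(0,-2,12)=0, clip(7,-2,12)=7, clip(-1,-2,12)=-1, clip(-5,-2,12)=-2, clip(7,-2,12)=7, clip(3,-2,12)=3 -> [0, 7, -1, -2, 7, 3] (max |s|=7)
Stage 3 (SUM): sum[0..0]=0, sum[0..1]=7, sum[0..2]=6, sum[0..3]=4, sum[0..4]=11, sum[0..5]=14 -> [0, 7, 6, 4, 11, 14] (max |s|=14)
Stage 4 (OFFSET -4): 0+-4=-4, 7+-4=3, 6+-4=2, 4+-4=0, 11+-4=7, 14+-4=10 -> [-4, 3, 2, 0, 7, 10] (max |s|=10)
Stage 5 (DIFF): s[0]=-4, 3--4=7, 2-3=-1, 0-2=-2, 7-0=7, 10-7=3 -> [-4, 7, -1, -2, 7, 3] (max |s|=7)
Stage 6 (SUM): sum[0..0]=-4, sum[0..1]=3, sum[0..2]=2, sum[0..3]=0, sum[0..4]=7, sum[0..5]=10 -> [-4, 3, 2, 0, 7, 10] (max |s|=10)
Overall max amplitude: 14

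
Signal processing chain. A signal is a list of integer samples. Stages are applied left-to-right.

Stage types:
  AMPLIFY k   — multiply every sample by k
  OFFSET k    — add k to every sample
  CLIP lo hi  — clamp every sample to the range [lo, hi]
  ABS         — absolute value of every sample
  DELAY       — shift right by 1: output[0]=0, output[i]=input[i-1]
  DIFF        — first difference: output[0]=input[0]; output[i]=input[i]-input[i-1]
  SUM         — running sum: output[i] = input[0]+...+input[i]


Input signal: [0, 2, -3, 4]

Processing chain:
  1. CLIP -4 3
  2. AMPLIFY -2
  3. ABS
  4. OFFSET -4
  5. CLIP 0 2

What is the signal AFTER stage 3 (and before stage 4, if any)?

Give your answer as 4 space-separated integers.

Answer: 0 4 6 6

Derivation:
Input: [0, 2, -3, 4]
Stage 1 (CLIP -4 3): clip(0,-4,3)=0, clip(2,-4,3)=2, clip(-3,-4,3)=-3, clip(4,-4,3)=3 -> [0, 2, -3, 3]
Stage 2 (AMPLIFY -2): 0*-2=0, 2*-2=-4, -3*-2=6, 3*-2=-6 -> [0, -4, 6, -6]
Stage 3 (ABS): |0|=0, |-4|=4, |6|=6, |-6|=6 -> [0, 4, 6, 6]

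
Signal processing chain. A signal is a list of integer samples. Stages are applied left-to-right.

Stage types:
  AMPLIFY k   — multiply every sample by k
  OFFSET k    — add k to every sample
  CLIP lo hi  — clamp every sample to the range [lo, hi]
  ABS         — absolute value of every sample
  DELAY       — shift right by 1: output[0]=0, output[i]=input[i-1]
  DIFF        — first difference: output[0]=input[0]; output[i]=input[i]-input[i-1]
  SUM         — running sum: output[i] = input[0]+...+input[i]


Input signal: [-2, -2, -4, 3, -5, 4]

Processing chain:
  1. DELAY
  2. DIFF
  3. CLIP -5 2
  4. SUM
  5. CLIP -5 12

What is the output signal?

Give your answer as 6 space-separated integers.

Answer: 0 -2 -2 -4 -2 -5

Derivation:
Input: [-2, -2, -4, 3, -5, 4]
Stage 1 (DELAY): [0, -2, -2, -4, 3, -5] = [0, -2, -2, -4, 3, -5] -> [0, -2, -2, -4, 3, -5]
Stage 2 (DIFF): s[0]=0, -2-0=-2, -2--2=0, -4--2=-2, 3--4=7, -5-3=-8 -> [0, -2, 0, -2, 7, -8]
Stage 3 (CLIP -5 2): clip(0,-5,2)=0, clip(-2,-5,2)=-2, clip(0,-5,2)=0, clip(-2,-5,2)=-2, clip(7,-5,2)=2, clip(-8,-5,2)=-5 -> [0, -2, 0, -2, 2, -5]
Stage 4 (SUM): sum[0..0]=0, sum[0..1]=-2, sum[0..2]=-2, sum[0..3]=-4, sum[0..4]=-2, sum[0..5]=-7 -> [0, -2, -2, -4, -2, -7]
Stage 5 (CLIP -5 12): clip(0,-5,12)=0, clip(-2,-5,12)=-2, clip(-2,-5,12)=-2, clip(-4,-5,12)=-4, clip(-2,-5,12)=-2, clip(-7,-5,12)=-5 -> [0, -2, -2, -4, -2, -5]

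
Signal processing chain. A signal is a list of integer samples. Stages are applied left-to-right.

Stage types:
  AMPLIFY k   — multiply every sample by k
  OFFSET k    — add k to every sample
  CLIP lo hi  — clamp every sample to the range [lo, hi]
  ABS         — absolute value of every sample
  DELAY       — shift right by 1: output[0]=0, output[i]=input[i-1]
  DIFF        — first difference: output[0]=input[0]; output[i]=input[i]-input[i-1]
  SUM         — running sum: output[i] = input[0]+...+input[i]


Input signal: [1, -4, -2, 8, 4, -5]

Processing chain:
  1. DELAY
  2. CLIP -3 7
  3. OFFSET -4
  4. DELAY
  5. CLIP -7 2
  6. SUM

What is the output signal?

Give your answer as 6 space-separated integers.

Input: [1, -4, -2, 8, 4, -5]
Stage 1 (DELAY): [0, 1, -4, -2, 8, 4] = [0, 1, -4, -2, 8, 4] -> [0, 1, -4, -2, 8, 4]
Stage 2 (CLIP -3 7): clip(0,-3,7)=0, clip(1,-3,7)=1, clip(-4,-3,7)=-3, clip(-2,-3,7)=-2, clip(8,-3,7)=7, clip(4,-3,7)=4 -> [0, 1, -3, -2, 7, 4]
Stage 3 (OFFSET -4): 0+-4=-4, 1+-4=-3, -3+-4=-7, -2+-4=-6, 7+-4=3, 4+-4=0 -> [-4, -3, -7, -6, 3, 0]
Stage 4 (DELAY): [0, -4, -3, -7, -6, 3] = [0, -4, -3, -7, -6, 3] -> [0, -4, -3, -7, -6, 3]
Stage 5 (CLIP -7 2): clip(0,-7,2)=0, clip(-4,-7,2)=-4, clip(-3,-7,2)=-3, clip(-7,-7,2)=-7, clip(-6,-7,2)=-6, clip(3,-7,2)=2 -> [0, -4, -3, -7, -6, 2]
Stage 6 (SUM): sum[0..0]=0, sum[0..1]=-4, sum[0..2]=-7, sum[0..3]=-14, sum[0..4]=-20, sum[0..5]=-18 -> [0, -4, -7, -14, -20, -18]

Answer: 0 -4 -7 -14 -20 -18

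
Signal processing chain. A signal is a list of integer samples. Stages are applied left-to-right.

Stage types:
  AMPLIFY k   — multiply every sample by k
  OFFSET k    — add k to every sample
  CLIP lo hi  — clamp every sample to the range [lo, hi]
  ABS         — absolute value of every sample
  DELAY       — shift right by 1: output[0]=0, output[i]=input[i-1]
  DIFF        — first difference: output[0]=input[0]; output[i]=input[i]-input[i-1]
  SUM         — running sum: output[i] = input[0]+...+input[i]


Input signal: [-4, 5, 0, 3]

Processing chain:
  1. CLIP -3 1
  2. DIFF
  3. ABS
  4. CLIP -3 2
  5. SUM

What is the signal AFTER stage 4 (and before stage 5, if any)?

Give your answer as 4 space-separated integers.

Input: [-4, 5, 0, 3]
Stage 1 (CLIP -3 1): clip(-4,-3,1)=-3, clip(5,-3,1)=1, clip(0,-3,1)=0, clip(3,-3,1)=1 -> [-3, 1, 0, 1]
Stage 2 (DIFF): s[0]=-3, 1--3=4, 0-1=-1, 1-0=1 -> [-3, 4, -1, 1]
Stage 3 (ABS): |-3|=3, |4|=4, |-1|=1, |1|=1 -> [3, 4, 1, 1]
Stage 4 (CLIP -3 2): clip(3,-3,2)=2, clip(4,-3,2)=2, clip(1,-3,2)=1, clip(1,-3,2)=1 -> [2, 2, 1, 1]

Answer: 2 2 1 1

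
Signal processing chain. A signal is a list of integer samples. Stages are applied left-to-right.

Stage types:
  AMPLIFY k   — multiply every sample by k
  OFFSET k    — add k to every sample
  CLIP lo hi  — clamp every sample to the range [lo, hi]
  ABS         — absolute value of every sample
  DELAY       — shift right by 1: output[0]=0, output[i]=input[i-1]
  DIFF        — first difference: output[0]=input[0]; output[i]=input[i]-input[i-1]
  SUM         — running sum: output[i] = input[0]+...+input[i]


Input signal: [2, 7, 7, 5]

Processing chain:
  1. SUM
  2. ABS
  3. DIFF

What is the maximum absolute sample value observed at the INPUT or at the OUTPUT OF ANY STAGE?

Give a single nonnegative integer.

Input: [2, 7, 7, 5] (max |s|=7)
Stage 1 (SUM): sum[0..0]=2, sum[0..1]=9, sum[0..2]=16, sum[0..3]=21 -> [2, 9, 16, 21] (max |s|=21)
Stage 2 (ABS): |2|=2, |9|=9, |16|=16, |21|=21 -> [2, 9, 16, 21] (max |s|=21)
Stage 3 (DIFF): s[0]=2, 9-2=7, 16-9=7, 21-16=5 -> [2, 7, 7, 5] (max |s|=7)
Overall max amplitude: 21

Answer: 21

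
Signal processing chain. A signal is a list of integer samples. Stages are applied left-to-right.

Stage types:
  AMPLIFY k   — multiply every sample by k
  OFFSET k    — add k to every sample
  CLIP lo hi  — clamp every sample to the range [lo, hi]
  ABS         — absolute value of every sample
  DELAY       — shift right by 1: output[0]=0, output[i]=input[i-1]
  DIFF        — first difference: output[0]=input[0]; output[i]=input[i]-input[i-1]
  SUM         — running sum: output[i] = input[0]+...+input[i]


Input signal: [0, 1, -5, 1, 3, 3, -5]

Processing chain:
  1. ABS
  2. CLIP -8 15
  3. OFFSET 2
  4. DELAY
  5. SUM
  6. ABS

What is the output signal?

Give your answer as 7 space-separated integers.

Input: [0, 1, -5, 1, 3, 3, -5]
Stage 1 (ABS): |0|=0, |1|=1, |-5|=5, |1|=1, |3|=3, |3|=3, |-5|=5 -> [0, 1, 5, 1, 3, 3, 5]
Stage 2 (CLIP -8 15): clip(0,-8,15)=0, clip(1,-8,15)=1, clip(5,-8,15)=5, clip(1,-8,15)=1, clip(3,-8,15)=3, clip(3,-8,15)=3, clip(5,-8,15)=5 -> [0, 1, 5, 1, 3, 3, 5]
Stage 3 (OFFSET 2): 0+2=2, 1+2=3, 5+2=7, 1+2=3, 3+2=5, 3+2=5, 5+2=7 -> [2, 3, 7, 3, 5, 5, 7]
Stage 4 (DELAY): [0, 2, 3, 7, 3, 5, 5] = [0, 2, 3, 7, 3, 5, 5] -> [0, 2, 3, 7, 3, 5, 5]
Stage 5 (SUM): sum[0..0]=0, sum[0..1]=2, sum[0..2]=5, sum[0..3]=12, sum[0..4]=15, sum[0..5]=20, sum[0..6]=25 -> [0, 2, 5, 12, 15, 20, 25]
Stage 6 (ABS): |0|=0, |2|=2, |5|=5, |12|=12, |15|=15, |20|=20, |25|=25 -> [0, 2, 5, 12, 15, 20, 25]

Answer: 0 2 5 12 15 20 25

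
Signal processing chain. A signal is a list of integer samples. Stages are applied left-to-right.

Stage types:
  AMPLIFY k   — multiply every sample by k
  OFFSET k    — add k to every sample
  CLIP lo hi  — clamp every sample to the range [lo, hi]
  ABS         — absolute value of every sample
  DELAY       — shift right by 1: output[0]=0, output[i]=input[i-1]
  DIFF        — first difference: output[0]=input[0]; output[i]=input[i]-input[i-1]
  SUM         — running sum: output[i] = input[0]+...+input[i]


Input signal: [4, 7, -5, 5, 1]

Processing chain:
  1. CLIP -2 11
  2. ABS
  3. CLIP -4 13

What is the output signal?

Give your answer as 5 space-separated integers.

Input: [4, 7, -5, 5, 1]
Stage 1 (CLIP -2 11): clip(4,-2,11)=4, clip(7,-2,11)=7, clip(-5,-2,11)=-2, clip(5,-2,11)=5, clip(1,-2,11)=1 -> [4, 7, -2, 5, 1]
Stage 2 (ABS): |4|=4, |7|=7, |-2|=2, |5|=5, |1|=1 -> [4, 7, 2, 5, 1]
Stage 3 (CLIP -4 13): clip(4,-4,13)=4, clip(7,-4,13)=7, clip(2,-4,13)=2, clip(5,-4,13)=5, clip(1,-4,13)=1 -> [4, 7, 2, 5, 1]

Answer: 4 7 2 5 1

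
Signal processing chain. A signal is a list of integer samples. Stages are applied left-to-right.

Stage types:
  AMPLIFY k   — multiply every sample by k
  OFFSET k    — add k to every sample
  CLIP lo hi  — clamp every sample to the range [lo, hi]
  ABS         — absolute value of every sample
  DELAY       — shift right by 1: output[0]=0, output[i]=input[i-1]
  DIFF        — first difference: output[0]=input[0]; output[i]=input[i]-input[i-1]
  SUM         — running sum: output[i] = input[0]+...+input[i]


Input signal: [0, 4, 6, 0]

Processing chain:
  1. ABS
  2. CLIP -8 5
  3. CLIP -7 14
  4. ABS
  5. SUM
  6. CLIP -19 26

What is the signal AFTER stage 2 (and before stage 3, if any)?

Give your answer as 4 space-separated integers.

Answer: 0 4 5 0

Derivation:
Input: [0, 4, 6, 0]
Stage 1 (ABS): |0|=0, |4|=4, |6|=6, |0|=0 -> [0, 4, 6, 0]
Stage 2 (CLIP -8 5): clip(0,-8,5)=0, clip(4,-8,5)=4, clip(6,-8,5)=5, clip(0,-8,5)=0 -> [0, 4, 5, 0]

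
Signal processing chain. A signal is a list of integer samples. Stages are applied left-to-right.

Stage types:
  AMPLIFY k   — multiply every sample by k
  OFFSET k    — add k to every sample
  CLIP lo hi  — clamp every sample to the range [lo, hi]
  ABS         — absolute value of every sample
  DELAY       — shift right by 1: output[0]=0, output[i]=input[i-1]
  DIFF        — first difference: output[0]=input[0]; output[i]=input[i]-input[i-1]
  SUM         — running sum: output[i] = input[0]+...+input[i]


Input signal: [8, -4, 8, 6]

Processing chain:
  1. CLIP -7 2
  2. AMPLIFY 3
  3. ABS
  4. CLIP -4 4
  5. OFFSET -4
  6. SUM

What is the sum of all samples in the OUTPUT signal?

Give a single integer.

Answer: 0

Derivation:
Input: [8, -4, 8, 6]
Stage 1 (CLIP -7 2): clip(8,-7,2)=2, clip(-4,-7,2)=-4, clip(8,-7,2)=2, clip(6,-7,2)=2 -> [2, -4, 2, 2]
Stage 2 (AMPLIFY 3): 2*3=6, -4*3=-12, 2*3=6, 2*3=6 -> [6, -12, 6, 6]
Stage 3 (ABS): |6|=6, |-12|=12, |6|=6, |6|=6 -> [6, 12, 6, 6]
Stage 4 (CLIP -4 4): clip(6,-4,4)=4, clip(12,-4,4)=4, clip(6,-4,4)=4, clip(6,-4,4)=4 -> [4, 4, 4, 4]
Stage 5 (OFFSET -4): 4+-4=0, 4+-4=0, 4+-4=0, 4+-4=0 -> [0, 0, 0, 0]
Stage 6 (SUM): sum[0..0]=0, sum[0..1]=0, sum[0..2]=0, sum[0..3]=0 -> [0, 0, 0, 0]
Output sum: 0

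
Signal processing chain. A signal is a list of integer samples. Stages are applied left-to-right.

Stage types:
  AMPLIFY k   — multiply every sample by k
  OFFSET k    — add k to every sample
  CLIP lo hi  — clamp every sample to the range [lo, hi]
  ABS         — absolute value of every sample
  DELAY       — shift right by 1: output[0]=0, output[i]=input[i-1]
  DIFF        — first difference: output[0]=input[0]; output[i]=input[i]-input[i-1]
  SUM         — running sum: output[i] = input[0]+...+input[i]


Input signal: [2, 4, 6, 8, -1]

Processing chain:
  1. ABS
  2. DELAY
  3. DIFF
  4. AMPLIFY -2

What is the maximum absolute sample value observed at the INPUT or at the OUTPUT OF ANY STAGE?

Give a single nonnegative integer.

Input: [2, 4, 6, 8, -1] (max |s|=8)
Stage 1 (ABS): |2|=2, |4|=4, |6|=6, |8|=8, |-1|=1 -> [2, 4, 6, 8, 1] (max |s|=8)
Stage 2 (DELAY): [0, 2, 4, 6, 8] = [0, 2, 4, 6, 8] -> [0, 2, 4, 6, 8] (max |s|=8)
Stage 3 (DIFF): s[0]=0, 2-0=2, 4-2=2, 6-4=2, 8-6=2 -> [0, 2, 2, 2, 2] (max |s|=2)
Stage 4 (AMPLIFY -2): 0*-2=0, 2*-2=-4, 2*-2=-4, 2*-2=-4, 2*-2=-4 -> [0, -4, -4, -4, -4] (max |s|=4)
Overall max amplitude: 8

Answer: 8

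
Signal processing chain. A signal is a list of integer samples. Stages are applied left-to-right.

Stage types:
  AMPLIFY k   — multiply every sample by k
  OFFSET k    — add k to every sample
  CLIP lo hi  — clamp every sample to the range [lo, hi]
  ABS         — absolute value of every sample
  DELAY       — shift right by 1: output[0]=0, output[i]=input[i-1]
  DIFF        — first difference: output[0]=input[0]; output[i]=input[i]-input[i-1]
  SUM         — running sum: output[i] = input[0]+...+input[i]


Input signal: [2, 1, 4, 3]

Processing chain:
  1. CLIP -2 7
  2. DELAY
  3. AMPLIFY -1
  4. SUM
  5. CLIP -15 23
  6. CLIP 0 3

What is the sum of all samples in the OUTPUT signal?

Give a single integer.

Input: [2, 1, 4, 3]
Stage 1 (CLIP -2 7): clip(2,-2,7)=2, clip(1,-2,7)=1, clip(4,-2,7)=4, clip(3,-2,7)=3 -> [2, 1, 4, 3]
Stage 2 (DELAY): [0, 2, 1, 4] = [0, 2, 1, 4] -> [0, 2, 1, 4]
Stage 3 (AMPLIFY -1): 0*-1=0, 2*-1=-2, 1*-1=-1, 4*-1=-4 -> [0, -2, -1, -4]
Stage 4 (SUM): sum[0..0]=0, sum[0..1]=-2, sum[0..2]=-3, sum[0..3]=-7 -> [0, -2, -3, -7]
Stage 5 (CLIP -15 23): clip(0,-15,23)=0, clip(-2,-15,23)=-2, clip(-3,-15,23)=-3, clip(-7,-15,23)=-7 -> [0, -2, -3, -7]
Stage 6 (CLIP 0 3): clip(0,0,3)=0, clip(-2,0,3)=0, clip(-3,0,3)=0, clip(-7,0,3)=0 -> [0, 0, 0, 0]
Output sum: 0

Answer: 0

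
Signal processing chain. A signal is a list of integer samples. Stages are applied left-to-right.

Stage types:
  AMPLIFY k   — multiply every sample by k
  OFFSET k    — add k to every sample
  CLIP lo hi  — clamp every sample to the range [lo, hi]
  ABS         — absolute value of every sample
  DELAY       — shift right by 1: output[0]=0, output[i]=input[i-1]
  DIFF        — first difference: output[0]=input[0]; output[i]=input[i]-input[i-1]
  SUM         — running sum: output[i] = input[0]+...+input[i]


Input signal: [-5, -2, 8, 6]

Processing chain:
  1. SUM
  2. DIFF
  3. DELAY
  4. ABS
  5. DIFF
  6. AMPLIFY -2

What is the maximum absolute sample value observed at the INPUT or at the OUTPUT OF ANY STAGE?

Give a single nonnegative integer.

Input: [-5, -2, 8, 6] (max |s|=8)
Stage 1 (SUM): sum[0..0]=-5, sum[0..1]=-7, sum[0..2]=1, sum[0..3]=7 -> [-5, -7, 1, 7] (max |s|=7)
Stage 2 (DIFF): s[0]=-5, -7--5=-2, 1--7=8, 7-1=6 -> [-5, -2, 8, 6] (max |s|=8)
Stage 3 (DELAY): [0, -5, -2, 8] = [0, -5, -2, 8] -> [0, -5, -2, 8] (max |s|=8)
Stage 4 (ABS): |0|=0, |-5|=5, |-2|=2, |8|=8 -> [0, 5, 2, 8] (max |s|=8)
Stage 5 (DIFF): s[0]=0, 5-0=5, 2-5=-3, 8-2=6 -> [0, 5, -3, 6] (max |s|=6)
Stage 6 (AMPLIFY -2): 0*-2=0, 5*-2=-10, -3*-2=6, 6*-2=-12 -> [0, -10, 6, -12] (max |s|=12)
Overall max amplitude: 12

Answer: 12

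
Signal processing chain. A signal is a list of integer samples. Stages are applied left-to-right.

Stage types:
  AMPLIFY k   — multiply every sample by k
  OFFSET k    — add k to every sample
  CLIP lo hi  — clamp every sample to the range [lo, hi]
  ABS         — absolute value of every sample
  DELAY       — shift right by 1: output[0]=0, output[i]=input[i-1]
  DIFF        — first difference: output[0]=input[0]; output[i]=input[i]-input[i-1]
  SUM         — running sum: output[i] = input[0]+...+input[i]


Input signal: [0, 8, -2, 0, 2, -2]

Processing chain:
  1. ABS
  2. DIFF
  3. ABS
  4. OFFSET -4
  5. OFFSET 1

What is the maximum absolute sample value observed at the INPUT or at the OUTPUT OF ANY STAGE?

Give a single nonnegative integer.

Input: [0, 8, -2, 0, 2, -2] (max |s|=8)
Stage 1 (ABS): |0|=0, |8|=8, |-2|=2, |0|=0, |2|=2, |-2|=2 -> [0, 8, 2, 0, 2, 2] (max |s|=8)
Stage 2 (DIFF): s[0]=0, 8-0=8, 2-8=-6, 0-2=-2, 2-0=2, 2-2=0 -> [0, 8, -6, -2, 2, 0] (max |s|=8)
Stage 3 (ABS): |0|=0, |8|=8, |-6|=6, |-2|=2, |2|=2, |0|=0 -> [0, 8, 6, 2, 2, 0] (max |s|=8)
Stage 4 (OFFSET -4): 0+-4=-4, 8+-4=4, 6+-4=2, 2+-4=-2, 2+-4=-2, 0+-4=-4 -> [-4, 4, 2, -2, -2, -4] (max |s|=4)
Stage 5 (OFFSET 1): -4+1=-3, 4+1=5, 2+1=3, -2+1=-1, -2+1=-1, -4+1=-3 -> [-3, 5, 3, -1, -1, -3] (max |s|=5)
Overall max amplitude: 8

Answer: 8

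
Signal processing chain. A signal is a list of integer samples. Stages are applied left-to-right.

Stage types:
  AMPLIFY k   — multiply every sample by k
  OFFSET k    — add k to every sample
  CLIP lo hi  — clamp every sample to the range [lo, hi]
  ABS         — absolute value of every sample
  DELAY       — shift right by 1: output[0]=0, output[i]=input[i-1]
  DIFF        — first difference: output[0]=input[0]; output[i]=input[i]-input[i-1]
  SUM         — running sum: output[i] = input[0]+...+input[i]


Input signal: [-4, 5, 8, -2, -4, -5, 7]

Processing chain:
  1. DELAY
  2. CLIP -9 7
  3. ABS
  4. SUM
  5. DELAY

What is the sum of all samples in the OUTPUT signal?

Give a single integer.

Answer: 69

Derivation:
Input: [-4, 5, 8, -2, -4, -5, 7]
Stage 1 (DELAY): [0, -4, 5, 8, -2, -4, -5] = [0, -4, 5, 8, -2, -4, -5] -> [0, -4, 5, 8, -2, -4, -5]
Stage 2 (CLIP -9 7): clip(0,-9,7)=0, clip(-4,-9,7)=-4, clip(5,-9,7)=5, clip(8,-9,7)=7, clip(-2,-9,7)=-2, clip(-4,-9,7)=-4, clip(-5,-9,7)=-5 -> [0, -4, 5, 7, -2, -4, -5]
Stage 3 (ABS): |0|=0, |-4|=4, |5|=5, |7|=7, |-2|=2, |-4|=4, |-5|=5 -> [0, 4, 5, 7, 2, 4, 5]
Stage 4 (SUM): sum[0..0]=0, sum[0..1]=4, sum[0..2]=9, sum[0..3]=16, sum[0..4]=18, sum[0..5]=22, sum[0..6]=27 -> [0, 4, 9, 16, 18, 22, 27]
Stage 5 (DELAY): [0, 0, 4, 9, 16, 18, 22] = [0, 0, 4, 9, 16, 18, 22] -> [0, 0, 4, 9, 16, 18, 22]
Output sum: 69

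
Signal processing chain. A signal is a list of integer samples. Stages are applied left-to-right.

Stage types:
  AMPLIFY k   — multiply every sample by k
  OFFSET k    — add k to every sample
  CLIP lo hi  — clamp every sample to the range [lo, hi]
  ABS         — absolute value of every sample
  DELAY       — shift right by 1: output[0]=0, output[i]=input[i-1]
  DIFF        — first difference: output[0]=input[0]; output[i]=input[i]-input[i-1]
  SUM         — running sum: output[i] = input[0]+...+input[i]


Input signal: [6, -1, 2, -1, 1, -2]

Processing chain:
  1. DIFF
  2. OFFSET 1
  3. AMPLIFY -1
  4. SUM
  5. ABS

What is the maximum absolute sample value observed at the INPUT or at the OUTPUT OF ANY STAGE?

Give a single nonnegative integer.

Input: [6, -1, 2, -1, 1, -2] (max |s|=6)
Stage 1 (DIFF): s[0]=6, -1-6=-7, 2--1=3, -1-2=-3, 1--1=2, -2-1=-3 -> [6, -7, 3, -3, 2, -3] (max |s|=7)
Stage 2 (OFFSET 1): 6+1=7, -7+1=-6, 3+1=4, -3+1=-2, 2+1=3, -3+1=-2 -> [7, -6, 4, -2, 3, -2] (max |s|=7)
Stage 3 (AMPLIFY -1): 7*-1=-7, -6*-1=6, 4*-1=-4, -2*-1=2, 3*-1=-3, -2*-1=2 -> [-7, 6, -4, 2, -3, 2] (max |s|=7)
Stage 4 (SUM): sum[0..0]=-7, sum[0..1]=-1, sum[0..2]=-5, sum[0..3]=-3, sum[0..4]=-6, sum[0..5]=-4 -> [-7, -1, -5, -3, -6, -4] (max |s|=7)
Stage 5 (ABS): |-7|=7, |-1|=1, |-5|=5, |-3|=3, |-6|=6, |-4|=4 -> [7, 1, 5, 3, 6, 4] (max |s|=7)
Overall max amplitude: 7

Answer: 7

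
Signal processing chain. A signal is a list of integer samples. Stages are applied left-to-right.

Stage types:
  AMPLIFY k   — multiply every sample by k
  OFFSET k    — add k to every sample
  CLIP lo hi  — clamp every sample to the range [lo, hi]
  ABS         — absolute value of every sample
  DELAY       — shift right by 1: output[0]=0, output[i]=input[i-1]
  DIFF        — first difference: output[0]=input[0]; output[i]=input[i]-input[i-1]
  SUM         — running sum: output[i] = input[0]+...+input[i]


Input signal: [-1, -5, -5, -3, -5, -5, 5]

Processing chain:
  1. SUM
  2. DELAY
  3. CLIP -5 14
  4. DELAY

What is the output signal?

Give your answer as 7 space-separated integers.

Answer: 0 0 -1 -5 -5 -5 -5

Derivation:
Input: [-1, -5, -5, -3, -5, -5, 5]
Stage 1 (SUM): sum[0..0]=-1, sum[0..1]=-6, sum[0..2]=-11, sum[0..3]=-14, sum[0..4]=-19, sum[0..5]=-24, sum[0..6]=-19 -> [-1, -6, -11, -14, -19, -24, -19]
Stage 2 (DELAY): [0, -1, -6, -11, -14, -19, -24] = [0, -1, -6, -11, -14, -19, -24] -> [0, -1, -6, -11, -14, -19, -24]
Stage 3 (CLIP -5 14): clip(0,-5,14)=0, clip(-1,-5,14)=-1, clip(-6,-5,14)=-5, clip(-11,-5,14)=-5, clip(-14,-5,14)=-5, clip(-19,-5,14)=-5, clip(-24,-5,14)=-5 -> [0, -1, -5, -5, -5, -5, -5]
Stage 4 (DELAY): [0, 0, -1, -5, -5, -5, -5] = [0, 0, -1, -5, -5, -5, -5] -> [0, 0, -1, -5, -5, -5, -5]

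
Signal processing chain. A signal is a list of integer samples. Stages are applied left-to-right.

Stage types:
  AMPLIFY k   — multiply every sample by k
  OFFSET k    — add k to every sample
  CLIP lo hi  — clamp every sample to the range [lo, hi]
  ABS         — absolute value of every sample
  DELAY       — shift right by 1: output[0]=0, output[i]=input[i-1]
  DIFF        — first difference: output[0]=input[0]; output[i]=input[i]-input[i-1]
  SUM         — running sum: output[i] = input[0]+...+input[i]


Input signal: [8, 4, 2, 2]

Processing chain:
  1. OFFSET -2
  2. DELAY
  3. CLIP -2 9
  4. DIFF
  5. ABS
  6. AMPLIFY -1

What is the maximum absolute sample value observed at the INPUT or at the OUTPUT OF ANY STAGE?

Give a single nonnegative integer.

Answer: 8

Derivation:
Input: [8, 4, 2, 2] (max |s|=8)
Stage 1 (OFFSET -2): 8+-2=6, 4+-2=2, 2+-2=0, 2+-2=0 -> [6, 2, 0, 0] (max |s|=6)
Stage 2 (DELAY): [0, 6, 2, 0] = [0, 6, 2, 0] -> [0, 6, 2, 0] (max |s|=6)
Stage 3 (CLIP -2 9): clip(0,-2,9)=0, clip(6,-2,9)=6, clip(2,-2,9)=2, clip(0,-2,9)=0 -> [0, 6, 2, 0] (max |s|=6)
Stage 4 (DIFF): s[0]=0, 6-0=6, 2-6=-4, 0-2=-2 -> [0, 6, -4, -2] (max |s|=6)
Stage 5 (ABS): |0|=0, |6|=6, |-4|=4, |-2|=2 -> [0, 6, 4, 2] (max |s|=6)
Stage 6 (AMPLIFY -1): 0*-1=0, 6*-1=-6, 4*-1=-4, 2*-1=-2 -> [0, -6, -4, -2] (max |s|=6)
Overall max amplitude: 8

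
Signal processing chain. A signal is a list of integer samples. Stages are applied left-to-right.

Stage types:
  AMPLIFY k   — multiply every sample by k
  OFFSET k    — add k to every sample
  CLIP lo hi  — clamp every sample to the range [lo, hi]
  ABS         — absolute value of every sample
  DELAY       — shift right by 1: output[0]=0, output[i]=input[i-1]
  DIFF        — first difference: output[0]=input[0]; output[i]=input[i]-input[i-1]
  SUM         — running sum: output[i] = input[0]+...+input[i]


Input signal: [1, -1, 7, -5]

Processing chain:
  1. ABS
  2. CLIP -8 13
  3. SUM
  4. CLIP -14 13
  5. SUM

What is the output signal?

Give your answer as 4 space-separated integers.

Answer: 1 3 12 25

Derivation:
Input: [1, -1, 7, -5]
Stage 1 (ABS): |1|=1, |-1|=1, |7|=7, |-5|=5 -> [1, 1, 7, 5]
Stage 2 (CLIP -8 13): clip(1,-8,13)=1, clip(1,-8,13)=1, clip(7,-8,13)=7, clip(5,-8,13)=5 -> [1, 1, 7, 5]
Stage 3 (SUM): sum[0..0]=1, sum[0..1]=2, sum[0..2]=9, sum[0..3]=14 -> [1, 2, 9, 14]
Stage 4 (CLIP -14 13): clip(1,-14,13)=1, clip(2,-14,13)=2, clip(9,-14,13)=9, clip(14,-14,13)=13 -> [1, 2, 9, 13]
Stage 5 (SUM): sum[0..0]=1, sum[0..1]=3, sum[0..2]=12, sum[0..3]=25 -> [1, 3, 12, 25]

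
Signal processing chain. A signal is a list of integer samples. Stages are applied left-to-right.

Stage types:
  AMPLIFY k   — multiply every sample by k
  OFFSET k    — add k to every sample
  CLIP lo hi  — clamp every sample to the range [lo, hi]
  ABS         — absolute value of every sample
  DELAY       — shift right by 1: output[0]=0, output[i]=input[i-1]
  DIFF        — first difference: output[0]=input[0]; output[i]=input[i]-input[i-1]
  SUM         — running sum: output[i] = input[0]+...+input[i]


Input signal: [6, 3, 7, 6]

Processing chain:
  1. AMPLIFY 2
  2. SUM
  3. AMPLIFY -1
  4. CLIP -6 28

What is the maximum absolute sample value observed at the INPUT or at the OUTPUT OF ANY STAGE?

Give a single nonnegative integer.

Input: [6, 3, 7, 6] (max |s|=7)
Stage 1 (AMPLIFY 2): 6*2=12, 3*2=6, 7*2=14, 6*2=12 -> [12, 6, 14, 12] (max |s|=14)
Stage 2 (SUM): sum[0..0]=12, sum[0..1]=18, sum[0..2]=32, sum[0..3]=44 -> [12, 18, 32, 44] (max |s|=44)
Stage 3 (AMPLIFY -1): 12*-1=-12, 18*-1=-18, 32*-1=-32, 44*-1=-44 -> [-12, -18, -32, -44] (max |s|=44)
Stage 4 (CLIP -6 28): clip(-12,-6,28)=-6, clip(-18,-6,28)=-6, clip(-32,-6,28)=-6, clip(-44,-6,28)=-6 -> [-6, -6, -6, -6] (max |s|=6)
Overall max amplitude: 44

Answer: 44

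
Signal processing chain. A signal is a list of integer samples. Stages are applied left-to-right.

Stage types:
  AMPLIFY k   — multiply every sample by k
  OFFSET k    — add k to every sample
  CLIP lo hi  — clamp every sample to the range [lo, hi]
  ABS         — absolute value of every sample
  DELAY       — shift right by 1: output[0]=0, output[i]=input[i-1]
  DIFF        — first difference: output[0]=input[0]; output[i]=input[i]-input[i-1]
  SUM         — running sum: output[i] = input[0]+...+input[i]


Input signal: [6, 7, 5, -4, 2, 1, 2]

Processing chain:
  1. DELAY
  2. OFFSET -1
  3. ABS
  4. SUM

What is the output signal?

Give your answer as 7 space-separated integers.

Input: [6, 7, 5, -4, 2, 1, 2]
Stage 1 (DELAY): [0, 6, 7, 5, -4, 2, 1] = [0, 6, 7, 5, -4, 2, 1] -> [0, 6, 7, 5, -4, 2, 1]
Stage 2 (OFFSET -1): 0+-1=-1, 6+-1=5, 7+-1=6, 5+-1=4, -4+-1=-5, 2+-1=1, 1+-1=0 -> [-1, 5, 6, 4, -5, 1, 0]
Stage 3 (ABS): |-1|=1, |5|=5, |6|=6, |4|=4, |-5|=5, |1|=1, |0|=0 -> [1, 5, 6, 4, 5, 1, 0]
Stage 4 (SUM): sum[0..0]=1, sum[0..1]=6, sum[0..2]=12, sum[0..3]=16, sum[0..4]=21, sum[0..5]=22, sum[0..6]=22 -> [1, 6, 12, 16, 21, 22, 22]

Answer: 1 6 12 16 21 22 22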